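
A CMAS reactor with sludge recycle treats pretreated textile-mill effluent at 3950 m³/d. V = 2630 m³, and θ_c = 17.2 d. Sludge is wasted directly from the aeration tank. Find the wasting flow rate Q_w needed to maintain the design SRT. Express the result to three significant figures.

For wasting at MLVSS concentration, Q_w = V/θ_c = 2630/17.2 = 152.9 m³/d.

Q_w ≈ 153 m³/d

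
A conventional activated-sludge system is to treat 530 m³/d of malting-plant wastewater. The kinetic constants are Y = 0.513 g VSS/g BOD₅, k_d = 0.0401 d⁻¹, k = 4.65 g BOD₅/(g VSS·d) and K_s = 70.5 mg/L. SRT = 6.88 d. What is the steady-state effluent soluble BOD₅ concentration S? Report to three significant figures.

S ≈ 5.94 mg/L

For a completely mixed reactor with recycle the Lawrence–McCarty relation gives S = K_s·(1 + k_d·θ_c) / [θ_c·(Y·k − k_d) − 1] = 70.5 × (1 + 0.0401 × 6.88) / [6.88 × (0.513 × 4.65 − 0.0401) − 1] = 89.95 / 15.14 = 5.943 mg/L.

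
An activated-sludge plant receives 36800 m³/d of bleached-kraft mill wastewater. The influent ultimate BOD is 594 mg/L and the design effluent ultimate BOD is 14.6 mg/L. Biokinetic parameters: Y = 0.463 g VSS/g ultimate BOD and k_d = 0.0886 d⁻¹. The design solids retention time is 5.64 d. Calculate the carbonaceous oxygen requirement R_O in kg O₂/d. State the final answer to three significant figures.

R_O ≈ 12000 kg O₂/d

The observed yield is Y_obs = Y/(1 + k_d·θ_c) = 0.463 / (1 + 0.0886 × 5.64) = 0.463 / 1.500 = 0.3087 g VSS per g ultimate BOD removed.
ΔS = 594 − 14.6 = 579.4 mg/L, so the substrate removal rate is 36800 × 579.4/1000 = 21322 kg ultimate BOD/d.
Biomass synthesised: P_X = Y_obs × 21322 = 6583 kg VSS/d.
R_O = Q·ΔS − 1.42 P_X = 21322 − 9347 = 11975 kg O₂/d.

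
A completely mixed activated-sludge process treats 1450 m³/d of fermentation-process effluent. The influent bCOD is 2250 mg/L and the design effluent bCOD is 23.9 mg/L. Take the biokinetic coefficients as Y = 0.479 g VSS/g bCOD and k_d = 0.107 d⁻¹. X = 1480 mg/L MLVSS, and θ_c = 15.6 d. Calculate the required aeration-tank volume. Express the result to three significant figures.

V ≈ 6110 m³

Rearranging the biomass balance for a CMAS with decay, V = Y·Q·ΔS·θ_c / [X·(1+k_d θ_c)] = 0.479 × 1450 × (2250 − 23.9) × 15.6 / [1480 × (1 + 0.107 × 15.6)] = 2.41×10^7 / 3950 = 6106 m³.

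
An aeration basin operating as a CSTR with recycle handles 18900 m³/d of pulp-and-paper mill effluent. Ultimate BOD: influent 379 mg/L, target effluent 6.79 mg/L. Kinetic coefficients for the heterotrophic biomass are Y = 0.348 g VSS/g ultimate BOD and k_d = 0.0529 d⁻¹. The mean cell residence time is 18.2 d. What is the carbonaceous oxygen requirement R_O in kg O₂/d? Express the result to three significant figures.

Correct the yield for decay: Y_obs = Y/(1 + k_d θ_c) = 0.348 / (1 + 0.0529 × 18.2) = 0.348 / 1.963 = 0.1773.
Mass of ultimate BOD removed per day: Q(S₀ − S) = 18900 × 372.2 g/m³ = 7035 kg/d.
Biomass synthesised: P_X = Y_obs × 7035 = 1247 kg VSS/d.
R_O = Q·ΔS − 1.42 P_X = 7035 − 1771 = 5264 kg O₂/d.

R_O ≈ 5260 kg O₂/d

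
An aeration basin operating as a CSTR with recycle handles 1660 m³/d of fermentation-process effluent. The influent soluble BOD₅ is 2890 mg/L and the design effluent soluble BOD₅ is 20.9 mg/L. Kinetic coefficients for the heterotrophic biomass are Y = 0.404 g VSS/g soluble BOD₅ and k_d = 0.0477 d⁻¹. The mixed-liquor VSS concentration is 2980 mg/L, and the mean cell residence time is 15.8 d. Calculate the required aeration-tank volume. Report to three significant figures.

V ≈ 5820 m³

From the SRT design equation V = Y Q (S₀−S) θ_c / [X (1 + k_d θ_c)] = 0.404 × 1660 × (2890 − 20.9) × 15.8 / [2980 × (1 + 0.0477 × 15.8)] = 3.04×10^7 / 5226 = 5817 m³.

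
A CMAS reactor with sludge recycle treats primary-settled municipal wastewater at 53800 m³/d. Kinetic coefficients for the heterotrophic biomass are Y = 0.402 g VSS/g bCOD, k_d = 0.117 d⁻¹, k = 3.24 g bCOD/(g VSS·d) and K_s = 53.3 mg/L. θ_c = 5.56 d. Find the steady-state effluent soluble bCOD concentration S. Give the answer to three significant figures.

Effluent substrate depends only on kinetics and SRT: S = K_s(1 + k_d θ_c) / [θ_c(Yk − k_d) − 1] = 53.3 × (1 + 0.117 × 5.56) / [5.56 × (0.402 × 3.24 − 0.117) − 1] = 87.97 / 5.591 = 15.73 mg/L.

S ≈ 15.7 mg/L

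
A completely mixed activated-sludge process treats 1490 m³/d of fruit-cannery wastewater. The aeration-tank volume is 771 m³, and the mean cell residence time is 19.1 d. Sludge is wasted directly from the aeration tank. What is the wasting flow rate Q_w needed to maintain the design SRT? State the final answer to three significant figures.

Q_w ≈ 40.4 m³/d

Wasting from the aeration tank: Q_w = V / θ_c = 771.0 / 19.1 = 40.37 m³/d.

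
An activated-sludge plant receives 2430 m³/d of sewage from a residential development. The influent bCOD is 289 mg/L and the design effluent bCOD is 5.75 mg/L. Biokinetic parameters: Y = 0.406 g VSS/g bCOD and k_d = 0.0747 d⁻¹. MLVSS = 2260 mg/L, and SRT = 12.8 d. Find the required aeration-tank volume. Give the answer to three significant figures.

Steady-state biomass mass balance: V·X·(1 + k_d·θ_c) = Y·Q·(S₀ − S)·θ_c, so V = 0.406 × 2430 × (289 − 5.75) × 12.8 / [2260 × (1 + 0.0747 × 12.8)] = 3.58×10^6 / 4421 = 809.1 m³.

V ≈ 809 m³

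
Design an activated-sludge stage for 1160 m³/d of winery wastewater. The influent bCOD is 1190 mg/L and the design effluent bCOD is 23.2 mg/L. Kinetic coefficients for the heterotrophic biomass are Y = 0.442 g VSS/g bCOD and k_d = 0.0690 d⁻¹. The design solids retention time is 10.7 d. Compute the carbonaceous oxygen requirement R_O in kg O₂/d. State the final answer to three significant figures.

Y_obs = Y / (1 + k_d θ_c) = 0.442 / (1 + 0.0690 × 10.7) = 0.442 / 1.738 = 0.2543.
ΔS = 1190 − 23.2 = 1167 mg/L, so the substrate removal rate is 1160 × 1167/1000 = 1353 kg bCOD/d.
Net sludge production P_X = 0.2543 × 1353 = 344.2 kg VSS/d.
Carbonaceous O₂ demand = substrate oxidised − cell-mass equivalent = 1353 − 1.42 × 344.2 = 864.8 kg O₂/d.

R_O ≈ 865 kg O₂/d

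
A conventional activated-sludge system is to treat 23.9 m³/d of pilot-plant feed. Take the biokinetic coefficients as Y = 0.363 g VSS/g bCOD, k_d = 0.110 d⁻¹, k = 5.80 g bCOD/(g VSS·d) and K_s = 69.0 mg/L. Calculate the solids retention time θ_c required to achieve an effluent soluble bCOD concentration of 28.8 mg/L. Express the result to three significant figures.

At the target effluent, Y k S/(K_s+S) = 0.363×5.80×28.8/97.80 = 0.6200 d⁻¹.
θ_c = 1/(μ − k_d) = 1/(0.6200 − 0.110) = 1/0.5100 = 1.961 d.

θ_c ≈ 1.96 d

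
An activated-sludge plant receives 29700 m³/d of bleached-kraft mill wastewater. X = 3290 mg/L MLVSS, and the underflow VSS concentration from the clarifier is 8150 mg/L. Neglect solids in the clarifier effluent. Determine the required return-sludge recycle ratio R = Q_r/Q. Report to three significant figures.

R = Q_r/Q = X/(X_r − X) = 3290 / (8150 − 3290) = 0.6770.

R ≈ 0.677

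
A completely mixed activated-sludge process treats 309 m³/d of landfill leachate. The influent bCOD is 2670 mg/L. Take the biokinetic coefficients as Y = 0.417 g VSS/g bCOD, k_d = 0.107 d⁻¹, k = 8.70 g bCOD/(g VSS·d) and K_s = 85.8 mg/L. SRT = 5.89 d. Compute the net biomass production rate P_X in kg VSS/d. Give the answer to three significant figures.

For a completely mixed reactor with recycle the Lawrence–McCarty relation gives S = K_s·(1 + k_d·θ_c) / [θ_c·(Y·k − k_d) − 1] = 85.8 × (1 + 0.107 × 5.89) / [5.89 × (0.417 × 8.70 − 0.107) − 1] = 139.9 / 19.74 = 7.086 mg/L.
Observed yield with endogenous decay: Y_obs = Y / (1 + k_d·θ_c) = 0.417 / (1 + 0.107 × 5.89) = 0.417 / 1.630 = 0.2558 g VSS/g bCOD.
Substrate removed = Q·(S₀ − S) = 309 m³/d × (2670 − 7.09) g/m³ = 8.23×10^5 g/d = 822.8 kg/d.
Biomass produced: P_X = Y_obs·Q·ΔS = 0.2558 × 822.8 ≈ 210.5 kg VSS/d.

P_X ≈ 210 kg VSS/d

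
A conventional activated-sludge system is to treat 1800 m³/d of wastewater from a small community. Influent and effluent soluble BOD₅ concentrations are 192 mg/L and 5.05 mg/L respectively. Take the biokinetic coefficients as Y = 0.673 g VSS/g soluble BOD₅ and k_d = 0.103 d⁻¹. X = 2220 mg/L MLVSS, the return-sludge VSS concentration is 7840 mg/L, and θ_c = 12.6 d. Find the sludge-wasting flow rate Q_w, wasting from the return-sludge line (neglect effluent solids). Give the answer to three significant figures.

From the SRT design equation V = Y Q (S₀−S) θ_c / [X (1 + k_d θ_c)] = 0.673 × 1800 × (192 − 5.05) × 12.6 / [2220 × (1 + 0.103 × 12.6)] = 2.85×10^6 / 5101 = 559.4 m³.
θ_c = V·X/(Q_w·X_r) when wasting from the recycle, so Q_w = V·X/(θ_c·X_r) = 559.4 × 2220 / (12.6 × 7840) = 12.57 m³/d.

Q_w ≈ 12.6 m³/d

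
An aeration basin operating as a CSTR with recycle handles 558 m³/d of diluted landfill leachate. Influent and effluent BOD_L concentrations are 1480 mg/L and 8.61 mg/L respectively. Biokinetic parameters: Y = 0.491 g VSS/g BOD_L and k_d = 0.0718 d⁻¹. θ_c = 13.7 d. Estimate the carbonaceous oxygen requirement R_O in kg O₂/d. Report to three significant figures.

Correct the yield for decay: Y_obs = Y/(1 + k_d θ_c) = 0.491 / (1 + 0.0718 × 13.7) = 0.491 / 1.984 = 0.2475.
Substrate removed = Q·(S₀ − S) = 558 m³/d × (1480 − 8.61) g/m³ = 8.21×10^5 g/d = 821.0 kg/d.
Biomass synthesised: P_X = Y_obs × 821.0 = 203.2 kg VSS/d.
R_O = Q·(S₀ − S) − 1.42·P_X = 821.0 − 1.42 × 203.2 = 532.5 kg O₂/d.

R_O ≈ 532 kg O₂/d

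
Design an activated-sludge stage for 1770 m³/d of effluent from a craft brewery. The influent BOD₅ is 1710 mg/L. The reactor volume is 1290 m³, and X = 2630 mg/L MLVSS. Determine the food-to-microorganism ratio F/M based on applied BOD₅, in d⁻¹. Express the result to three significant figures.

F/M ≈ 0.892 d⁻¹

F/M = Q·S₀ / (V·X) = 1770 × 1710 / (1290 × 2630) = 0.8921 g BOD₅·(g VSS·d)⁻¹.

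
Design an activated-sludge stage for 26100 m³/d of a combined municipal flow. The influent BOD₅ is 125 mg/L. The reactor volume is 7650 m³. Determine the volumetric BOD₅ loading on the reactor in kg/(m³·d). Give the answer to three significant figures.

L_v ≈ 0.426 kg BOD₅/(m³·d)

Applied BOD₅ load per unit volume = Q·S₀/V = (26100 × 125/1000)/7650 = 0.4265 kg BOD₅·m⁻³·d⁻¹.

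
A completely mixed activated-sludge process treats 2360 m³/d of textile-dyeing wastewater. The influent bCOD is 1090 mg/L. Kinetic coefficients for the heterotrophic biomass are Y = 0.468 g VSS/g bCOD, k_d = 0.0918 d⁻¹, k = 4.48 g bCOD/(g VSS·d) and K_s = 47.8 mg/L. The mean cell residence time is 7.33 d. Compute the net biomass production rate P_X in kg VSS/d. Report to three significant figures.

P_X ≈ 716 kg VSS/d

For a completely mixed reactor with recycle the Lawrence–McCarty relation gives S = K_s·(1 + k_d·θ_c) / [θ_c·(Y·k − k_d) − 1] = 47.8 × (1 + 0.0918 × 7.33) / [7.33 × (0.468 × 4.48 − 0.0918) − 1] = 79.96 / 13.70 = 5.839 mg/L.
The observed yield is Y_obs = Y/(1 + k_d·θ_c) = 0.468 / (1 + 0.0918 × 7.33) = 0.468 / 1.673 = 0.2798 g VSS per g bCOD removed.
Mass of bCOD removed per day: Q(S₀ − S) = 2360 × 1084 g/m³ = 2559 kg/d.
Net biomass production P_X = Y_obs × Q·(S₀ − S) = 0.2798 × 2559 = 715.8 kg VSS/d.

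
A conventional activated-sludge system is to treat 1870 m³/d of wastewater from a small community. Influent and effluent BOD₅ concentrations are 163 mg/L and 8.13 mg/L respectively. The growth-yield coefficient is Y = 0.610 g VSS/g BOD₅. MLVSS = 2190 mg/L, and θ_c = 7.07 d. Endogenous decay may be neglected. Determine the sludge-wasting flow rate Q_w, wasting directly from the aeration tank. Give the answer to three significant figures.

Q_w ≈ 80.7 m³/d

With k_d = 0 the design equation reduces to V = Y Q (S₀−S) θ_c / X = 0.610 × 1870 × (163 − 8.13) × 7.07 / 2190 = 570.3 m³.
With mixed-liquor wasting, θ_c = V/Q_w, so Q_w = V/θ_c = 570.3/7.07 = 80.67 m³/d.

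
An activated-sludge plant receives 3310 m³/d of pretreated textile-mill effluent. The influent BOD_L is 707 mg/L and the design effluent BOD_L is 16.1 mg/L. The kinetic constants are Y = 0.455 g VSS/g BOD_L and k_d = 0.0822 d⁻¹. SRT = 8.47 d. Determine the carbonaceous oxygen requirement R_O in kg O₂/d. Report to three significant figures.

The observed yield is Y_obs = Y/(1 + k_d·θ_c) = 0.455 / (1 + 0.0822 × 8.47) = 0.455 / 1.696 = 0.2682 g VSS per g BOD_L removed.
Substrate removed = Q·(S₀ − S) = 3310 m³/d × (707 − 16.1) g/m³ = 2.29×10^6 g/d = 2287 kg/d.
Net sludge production P_X = 0.2682 × 2287 = 613.4 kg VSS/d.
Carbonaceous O₂ demand = substrate oxidised − cell-mass equivalent = 2287 − 1.42 × 613.4 = 1416 kg O₂/d.

R_O ≈ 1420 kg O₂/d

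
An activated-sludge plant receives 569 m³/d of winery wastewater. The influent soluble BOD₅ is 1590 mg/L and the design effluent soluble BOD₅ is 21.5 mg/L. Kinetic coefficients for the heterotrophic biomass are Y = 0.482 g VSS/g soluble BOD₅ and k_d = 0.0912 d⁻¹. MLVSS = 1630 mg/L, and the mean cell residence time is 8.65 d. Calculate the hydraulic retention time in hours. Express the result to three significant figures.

Steady-state biomass mass balance: V·X·(1 + k_d·θ_c) = Y·Q·(S₀ − S)·θ_c, so V = 0.482 × 569 × (1590 − 21.5) × 8.65 / [1630 × (1 + 0.0912 × 8.65)] = 3.72×10^6 / 2916 = 1276 m³.
HRT = V/Q = 1276 m³ / 569 m³·d⁻¹ = 2.243 d × 24 = 53.83 h.

τ ≈ 53.8 h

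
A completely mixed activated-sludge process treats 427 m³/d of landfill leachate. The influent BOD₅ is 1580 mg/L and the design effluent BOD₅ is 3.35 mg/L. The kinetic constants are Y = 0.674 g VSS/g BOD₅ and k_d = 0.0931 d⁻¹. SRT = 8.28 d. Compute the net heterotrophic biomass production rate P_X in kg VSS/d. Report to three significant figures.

Observed yield with endogenous decay: Y_obs = Y / (1 + k_d·θ_c) = 0.674 / (1 + 0.0931 × 8.28) = 0.674 / 1.771 = 0.3806 g VSS/g BOD₅.
Substrate removed = Q·(S₀ − S) = 427 m³/d × (1580 − 3.35) g/m³ = 6.73×10^5 g/d = 673.2 kg/d.
So the net sludge growth is P_X = 0.3806 × 673.2 = 256.2 kg VSS/d.

P_X ≈ 256 kg VSS/d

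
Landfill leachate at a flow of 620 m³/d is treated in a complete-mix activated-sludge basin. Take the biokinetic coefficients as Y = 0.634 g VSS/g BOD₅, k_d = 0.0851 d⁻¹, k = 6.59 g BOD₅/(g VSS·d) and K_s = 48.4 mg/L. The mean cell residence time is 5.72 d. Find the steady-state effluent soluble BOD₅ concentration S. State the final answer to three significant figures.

For a completely mixed reactor with recycle the Lawrence–McCarty relation gives S = K_s·(1 + k_d·θ_c) / [θ_c·(Y·k − k_d) − 1] = 48.4 × (1 + 0.0851 × 5.72) / [5.72 × (0.634 × 6.59 − 0.0851) − 1] = 71.96 / 22.41 = 3.211 mg/L.

S ≈ 3.21 mg/L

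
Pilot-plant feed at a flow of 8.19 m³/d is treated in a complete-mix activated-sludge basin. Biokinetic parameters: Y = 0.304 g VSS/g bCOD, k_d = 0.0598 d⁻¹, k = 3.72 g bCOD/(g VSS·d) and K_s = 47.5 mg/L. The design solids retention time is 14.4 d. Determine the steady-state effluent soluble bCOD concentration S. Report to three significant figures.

From the Monod/SRT balance for a CMAS, S = K_s·(1+k_d θ_c)/[θ_c·(Y k − k_d) − 1] = 47.5 × (1 + 0.0598 × 14.4) / [14.4 × (0.304 × 3.72 − 0.0598) − 1] = 88.40 / 14.42 = 6.129 mg/L.

S ≈ 6.13 mg/L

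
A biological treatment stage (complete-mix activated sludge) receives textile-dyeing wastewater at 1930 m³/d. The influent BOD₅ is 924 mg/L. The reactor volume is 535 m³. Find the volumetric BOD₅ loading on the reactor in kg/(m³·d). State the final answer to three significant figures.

L_v = Q S₀ / V = 1930 × 924 × 10⁻³ / 535.0 = 3.333 kg/(m³·d).

L_v ≈ 3.33 kg BOD₅/(m³·d)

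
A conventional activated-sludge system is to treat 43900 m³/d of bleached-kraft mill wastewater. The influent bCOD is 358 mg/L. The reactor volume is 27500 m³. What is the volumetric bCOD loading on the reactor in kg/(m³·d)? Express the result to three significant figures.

L_v ≈ 0.571 kg bCOD/(m³·d)

L_v = Q S₀ / V = 43900 × 358 × 10⁻³ / 27500 = 0.5715 kg/(m³·d).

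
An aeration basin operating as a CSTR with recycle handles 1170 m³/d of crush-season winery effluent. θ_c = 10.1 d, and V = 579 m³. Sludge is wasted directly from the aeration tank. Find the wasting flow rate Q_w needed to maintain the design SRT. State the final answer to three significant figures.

Wasting from the aeration tank: Q_w = V / θ_c = 579.0 / 10.1 = 57.33 m³/d.

Q_w ≈ 57.3 m³/d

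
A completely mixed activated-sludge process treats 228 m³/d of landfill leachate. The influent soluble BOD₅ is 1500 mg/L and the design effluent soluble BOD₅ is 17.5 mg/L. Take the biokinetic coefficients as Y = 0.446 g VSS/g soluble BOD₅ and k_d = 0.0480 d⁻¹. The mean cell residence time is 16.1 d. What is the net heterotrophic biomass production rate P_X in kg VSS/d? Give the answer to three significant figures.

Observed yield with endogenous decay: Y_obs = Y / (1 + k_d·θ_c) = 0.446 / (1 + 0.0480 × 16.1) = 0.446 / 1.773 = 0.2516 g VSS/g soluble BOD₅.
ΔS = 1500 − 17.5 = 1482 mg/L, so the substrate removal rate is 228 × 1482/1000 = 338.0 kg soluble BOD₅/d.
Biomass produced: P_X = Y_obs·Q·ΔS = 0.2516 × 338.0 ≈ 85.04 kg VSS/d.

P_X ≈ 85.0 kg VSS/d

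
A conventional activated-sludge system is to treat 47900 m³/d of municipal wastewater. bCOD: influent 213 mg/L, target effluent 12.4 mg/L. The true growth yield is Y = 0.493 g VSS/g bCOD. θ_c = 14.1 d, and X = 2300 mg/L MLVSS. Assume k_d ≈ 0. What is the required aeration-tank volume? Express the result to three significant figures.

V ≈ 29000 m³

With k_d = 0 the design equation reduces to V = Y Q (S₀−S) θ_c / X = 0.493 × 47900 × (213 − 12.4) × 14.1 / 2300 = 29041 m³.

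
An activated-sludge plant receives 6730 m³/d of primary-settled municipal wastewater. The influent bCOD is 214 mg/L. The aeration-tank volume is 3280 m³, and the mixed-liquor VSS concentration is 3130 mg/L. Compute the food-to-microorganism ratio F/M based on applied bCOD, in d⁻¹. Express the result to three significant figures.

F/M ≈ 0.140 d⁻¹

Food-to-microorganism ratio F/M = Q S₀ / (V X) = 6730 × 214 / (3280 × 3130) = 0.1403 d⁻¹.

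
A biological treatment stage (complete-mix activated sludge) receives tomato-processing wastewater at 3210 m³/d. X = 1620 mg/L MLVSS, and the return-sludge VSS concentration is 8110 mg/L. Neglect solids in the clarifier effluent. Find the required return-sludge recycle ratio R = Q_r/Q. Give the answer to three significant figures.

R ≈ 0.250

Mass balance around the secondary clarifier (neglecting effluent solids): R = X / (X_r − X) = 1620 / (8110 − 1620) = 0.2496.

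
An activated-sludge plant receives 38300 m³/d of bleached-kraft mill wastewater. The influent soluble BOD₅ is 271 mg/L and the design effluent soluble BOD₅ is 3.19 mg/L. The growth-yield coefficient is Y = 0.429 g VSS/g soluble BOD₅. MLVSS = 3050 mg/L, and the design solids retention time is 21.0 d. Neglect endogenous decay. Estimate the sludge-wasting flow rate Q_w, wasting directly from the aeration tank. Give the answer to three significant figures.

With k_d = 0 the design equation reduces to V = Y Q (S₀−S) θ_c / X = 0.429 × 38300 × (271 − 3.19) × 21.0 / 3050 = 30297 m³.
Wasting from the aeration tank: Q_w = V / θ_c = 30297 / 21.0 = 1443 m³/d.

Q_w ≈ 1440 m³/d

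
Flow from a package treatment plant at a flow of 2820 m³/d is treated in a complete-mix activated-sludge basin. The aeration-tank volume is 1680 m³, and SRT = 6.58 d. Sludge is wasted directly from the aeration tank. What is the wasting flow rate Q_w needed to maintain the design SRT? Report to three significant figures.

With mixed-liquor wasting, θ_c = V/Q_w, so Q_w = V/θ_c = 1680/6.58 = 255.3 m³/d.

Q_w ≈ 255 m³/d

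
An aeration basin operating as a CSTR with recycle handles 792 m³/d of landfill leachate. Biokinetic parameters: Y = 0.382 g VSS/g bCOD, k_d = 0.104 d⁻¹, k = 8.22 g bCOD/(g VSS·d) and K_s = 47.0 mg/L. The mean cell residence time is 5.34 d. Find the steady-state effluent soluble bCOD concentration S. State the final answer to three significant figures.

From the Monod/SRT balance for a CMAS, S = K_s·(1+k_d θ_c)/[θ_c·(Y k − k_d) − 1] = 47.0 × (1 + 0.104 × 5.34) / [5.34 × (0.382 × 8.22 − 0.104) − 1] = 73.10 / 15.21 = 4.805 mg/L.

S ≈ 4.81 mg/L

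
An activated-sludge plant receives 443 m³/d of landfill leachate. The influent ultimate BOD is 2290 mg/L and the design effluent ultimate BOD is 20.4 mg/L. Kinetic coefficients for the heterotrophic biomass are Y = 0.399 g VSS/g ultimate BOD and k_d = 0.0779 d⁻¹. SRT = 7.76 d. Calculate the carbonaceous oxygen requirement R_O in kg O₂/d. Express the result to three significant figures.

Observed yield with endogenous decay: Y_obs = Y / (1 + k_d·θ_c) = 0.399 / (1 + 0.0779 × 7.76) = 0.399 / 1.605 = 0.2487 g VSS/g ultimate BOD.
ΔS = 2290 − 20.4 = 2270 mg/L, so the substrate removal rate is 443 × 2270/1000 = 1005 kg ultimate BOD/d.
P_X = Y_obs·Q·(S₀ − S) = 0.2487 × 1005 = 250.0 kg VSS/d.
R_O = Q·ΔS − 1.42 P_X = 1005 − 355.0 = 650.4 kg O₂/d.

R_O ≈ 650 kg O₂/d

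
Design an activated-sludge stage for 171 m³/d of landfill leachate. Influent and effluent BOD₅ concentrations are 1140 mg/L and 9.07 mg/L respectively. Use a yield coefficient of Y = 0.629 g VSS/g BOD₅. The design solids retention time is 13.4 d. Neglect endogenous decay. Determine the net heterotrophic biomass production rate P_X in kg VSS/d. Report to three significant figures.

No decay correction is needed, so Y_obs = Y = 0.629.
Mass of BOD₅ removed per day: Q(S₀ − S) = 171 × 1131 g/m³ = 193.4 kg/d.
Biomass produced: P_X = Y_obs·Q·ΔS = 0.6290 × 193.4 ≈ 121.6 kg VSS/d.

P_X ≈ 122 kg VSS/d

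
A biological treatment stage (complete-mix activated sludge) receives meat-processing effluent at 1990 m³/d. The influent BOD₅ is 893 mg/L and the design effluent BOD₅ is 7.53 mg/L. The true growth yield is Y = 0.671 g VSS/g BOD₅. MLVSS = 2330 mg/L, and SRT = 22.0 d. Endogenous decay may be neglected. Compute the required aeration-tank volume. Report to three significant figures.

V·X = Y·Q·ΔS·θ_c gives V = 0.671 × 1990 × (893 − 7.53) × 22.0 / 2330 = 11164 m³.

V ≈ 11200 m³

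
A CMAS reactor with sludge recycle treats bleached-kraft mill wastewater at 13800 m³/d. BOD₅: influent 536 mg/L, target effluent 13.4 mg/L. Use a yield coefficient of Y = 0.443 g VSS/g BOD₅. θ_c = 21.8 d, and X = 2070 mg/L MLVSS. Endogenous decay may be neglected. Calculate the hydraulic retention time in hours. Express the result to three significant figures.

τ ≈ 58.5 h

With k_d = 0 the design equation reduces to V = Y Q (S₀−S) θ_c / X = 0.443 × 13800 × (536 − 13.4) × 21.8 / 2070 = 33646 m³.
HRT = V/Q = 33646 m³ / 13800 m³·d⁻¹ = 2.438 d × 24 = 58.52 h.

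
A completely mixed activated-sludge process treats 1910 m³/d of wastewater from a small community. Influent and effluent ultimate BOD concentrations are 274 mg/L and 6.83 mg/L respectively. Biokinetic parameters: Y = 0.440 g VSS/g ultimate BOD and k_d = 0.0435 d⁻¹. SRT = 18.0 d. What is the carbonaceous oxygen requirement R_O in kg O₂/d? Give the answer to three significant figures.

Observed yield with endogenous decay: Y_obs = Y / (1 + k_d·θ_c) = 0.440 / (1 + 0.0435 × 18.0) = 0.440 / 1.783 = 0.2468 g VSS/g ultimate BOD.
Q·(S₀ − S) = 1910 × (274 − 6.83) × 10⁻³ = 510.3 kg/d removed.
Biomass synthesised: P_X = Y_obs × 510.3 = 125.9 kg VSS/d.
R_O = Q·(S₀ − S) − 1.42·P_X = 510.3 − 1.42 × 125.9 = 331.5 kg O₂/d.

R_O ≈ 331 kg O₂/d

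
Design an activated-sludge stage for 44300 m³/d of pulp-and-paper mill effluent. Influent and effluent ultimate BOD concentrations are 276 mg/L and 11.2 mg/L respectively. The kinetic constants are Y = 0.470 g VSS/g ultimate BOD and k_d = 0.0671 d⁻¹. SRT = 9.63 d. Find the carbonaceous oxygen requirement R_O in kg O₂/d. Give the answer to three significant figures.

R_O ≈ 6970 kg O₂/d

Y_obs = Y / (1 + k_d θ_c) = 0.470 / (1 + 0.0671 × 9.63) = 0.470 / 1.646 = 0.2855.
ΔS = 276 − 11.2 = 264.8 mg/L, so the substrate removal rate is 44300 × 264.8/1000 = 11731 kg ultimate BOD/d.
P_X = Y_obs·Q·(S₀ − S) = 0.2855 × 11731 = 3349 kg VSS/d.
Carbonaceous O₂ demand = substrate oxidised − cell-mass equivalent = 11731 − 1.42 × 3349 = 6975 kg O₂/d.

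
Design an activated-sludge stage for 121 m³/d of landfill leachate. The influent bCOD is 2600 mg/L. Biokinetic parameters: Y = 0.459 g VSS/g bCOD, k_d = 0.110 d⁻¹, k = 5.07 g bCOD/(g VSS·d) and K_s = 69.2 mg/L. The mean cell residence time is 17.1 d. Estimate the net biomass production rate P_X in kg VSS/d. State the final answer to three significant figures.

P_X ≈ 50.0 kg VSS/d

For a completely mixed reactor with recycle the Lawrence–McCarty relation gives S = K_s·(1 + k_d·θ_c) / [θ_c·(Y·k − k_d) − 1] = 69.2 × (1 + 0.110 × 17.1) / [17.1 × (0.459 × 5.07 − 0.110) − 1] = 199.4 / 36.91 = 5.401 mg/L.
Observed yield with endogenous decay: Y_obs = Y / (1 + k_d·θ_c) = 0.459 / (1 + 0.110 × 17.1) = 0.459 / 2.881 = 0.1593 g VSS/g bCOD.
ΔS = 2600 − 5.40 = 2595 mg/L, so the substrate removal rate is 121 × 2595/1000 = 313.9 kg bCOD/d.
P_X = Y_obs · Q(S₀ − S) = 0.1593 × 313.9 = 50.02 kg VSS/d.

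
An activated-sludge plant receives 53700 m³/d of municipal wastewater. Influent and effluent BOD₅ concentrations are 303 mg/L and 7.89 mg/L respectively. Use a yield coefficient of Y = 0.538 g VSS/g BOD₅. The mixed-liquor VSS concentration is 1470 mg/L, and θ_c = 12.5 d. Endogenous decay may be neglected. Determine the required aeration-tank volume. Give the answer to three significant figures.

V ≈ 72500 m³

Biomass mass balance (decay neglected): V·X = Y·Q·(S₀ − S)·θ_c, so V = 0.538 × 53700 × (303 − 7.89) × 12.5 / 1470 = 72499 m³.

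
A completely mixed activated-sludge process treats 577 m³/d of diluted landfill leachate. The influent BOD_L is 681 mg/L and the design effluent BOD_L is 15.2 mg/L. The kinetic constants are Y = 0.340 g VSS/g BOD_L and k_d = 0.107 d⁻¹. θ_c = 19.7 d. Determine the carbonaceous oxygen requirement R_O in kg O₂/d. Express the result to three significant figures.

R_O ≈ 324 kg O₂/d

Observed yield with endogenous decay: Y_obs = Y / (1 + k_d·θ_c) = 0.340 / (1 + 0.107 × 19.7) = 0.340 / 3.108 = 0.1094 g VSS/g BOD_L.
Substrate removed = Q·(S₀ − S) = 577 m³/d × (681 − 15.2) g/m³ = 3.84×10^5 g/d = 384.2 kg/d.
P_X = Y_obs·Q·(S₀ − S) = 0.1094 × 384.2 = 42.03 kg VSS/d.
R_O = Q·ΔS − 1.42 P_X = 384.2 − 59.68 = 324.5 kg O₂/d.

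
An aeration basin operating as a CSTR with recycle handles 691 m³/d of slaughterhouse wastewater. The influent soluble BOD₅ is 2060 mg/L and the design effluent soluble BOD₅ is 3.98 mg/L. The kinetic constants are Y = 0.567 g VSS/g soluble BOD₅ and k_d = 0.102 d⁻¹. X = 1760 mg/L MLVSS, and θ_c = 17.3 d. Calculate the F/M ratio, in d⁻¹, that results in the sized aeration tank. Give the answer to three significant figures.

Steady-state biomass mass balance: V·X·(1 + k_d·θ_c) = Y·Q·(S₀ − S)·θ_c, so V = 0.567 × 691 × (2060 − 3.98) × 17.3 / [1760 × (1 + 0.102 × 17.3)] = 1.39×10^7 / 4866 = 2864 m³.
F/M = Q·S₀ / (V·X) = 691 × 2060 / (2864 × 1760) = 0.2824 g soluble BOD₅·(g VSS·d)⁻¹.

F/M ≈ 0.282 d⁻¹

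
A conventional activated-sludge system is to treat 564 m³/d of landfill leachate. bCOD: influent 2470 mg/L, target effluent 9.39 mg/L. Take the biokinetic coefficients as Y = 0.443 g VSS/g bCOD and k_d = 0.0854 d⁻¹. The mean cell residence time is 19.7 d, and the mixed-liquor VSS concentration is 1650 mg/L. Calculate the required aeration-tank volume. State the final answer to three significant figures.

V ≈ 2740 m³

From the SRT design equation V = Y Q (S₀−S) θ_c / [X (1 + k_d θ_c)] = 0.443 × 564 × (2470 − 9.39) × 19.7 / [1650 × (1 + 0.0854 × 19.7)] = 1.21×10^7 / 4426 = 2736 m³.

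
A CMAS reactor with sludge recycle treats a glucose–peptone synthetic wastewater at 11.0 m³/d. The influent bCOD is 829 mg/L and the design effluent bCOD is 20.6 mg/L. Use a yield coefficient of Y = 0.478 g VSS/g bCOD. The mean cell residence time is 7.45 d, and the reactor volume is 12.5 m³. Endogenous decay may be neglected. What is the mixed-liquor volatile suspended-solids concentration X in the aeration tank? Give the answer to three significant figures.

From V·X = Y·Q·(S₀ − S)·θ_c (decay neglected): X = 0.478 × 11.0 × (829 − 20.6) × 7.45 / 12.5 = 2533 mg/L.

X ≈ 2530 mg/L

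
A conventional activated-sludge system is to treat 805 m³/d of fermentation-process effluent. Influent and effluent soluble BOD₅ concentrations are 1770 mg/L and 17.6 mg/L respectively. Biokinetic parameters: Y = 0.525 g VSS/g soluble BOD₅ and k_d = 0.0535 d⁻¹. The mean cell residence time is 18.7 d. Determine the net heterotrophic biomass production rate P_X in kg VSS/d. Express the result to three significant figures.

Observed yield with endogenous decay: Y_obs = Y / (1 + k_d·θ_c) = 0.525 / (1 + 0.0535 × 18.7) = 0.525 / 2.000 = 0.2624 g VSS/g soluble BOD₅.
Mass of soluble BOD₅ removed per day: Q(S₀ − S) = 805 × 1752 g/m³ = 1411 kg/d.
So the net sludge growth is P_X = 0.2624 × 1411 = 370.2 kg VSS/d.

P_X ≈ 370 kg VSS/d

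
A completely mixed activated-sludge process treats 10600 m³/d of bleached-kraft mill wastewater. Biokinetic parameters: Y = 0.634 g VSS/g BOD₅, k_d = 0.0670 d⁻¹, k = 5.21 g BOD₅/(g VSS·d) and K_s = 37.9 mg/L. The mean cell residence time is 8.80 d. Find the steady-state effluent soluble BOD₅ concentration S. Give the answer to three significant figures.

Effluent substrate depends only on kinetics and SRT: S = K_s(1 + k_d θ_c) / [θ_c(Yk − k_d) − 1] = 37.9 × (1 + 0.0670 × 8.80) / [8.80 × (0.634 × 5.21 − 0.0670) − 1] = 60.25 / 27.48 = 2.193 mg/L.

S ≈ 2.19 mg/L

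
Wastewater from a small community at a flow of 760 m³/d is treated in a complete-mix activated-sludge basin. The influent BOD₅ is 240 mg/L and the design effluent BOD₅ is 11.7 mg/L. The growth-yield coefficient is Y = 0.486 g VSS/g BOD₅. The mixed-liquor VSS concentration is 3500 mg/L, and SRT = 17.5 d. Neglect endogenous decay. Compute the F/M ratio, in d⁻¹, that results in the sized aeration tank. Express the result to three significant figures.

V·X = Y·Q·ΔS·θ_c gives V = 0.486 × 760 × (240 − 11.7) × 17.5 / 3500 = 421.6 m³.
F/M = applied load / biomass = Q·S₀/(V·X) = 760 × 240 / (421.6 × 3500) = 0.1236 d⁻¹.

F/M ≈ 0.124 d⁻¹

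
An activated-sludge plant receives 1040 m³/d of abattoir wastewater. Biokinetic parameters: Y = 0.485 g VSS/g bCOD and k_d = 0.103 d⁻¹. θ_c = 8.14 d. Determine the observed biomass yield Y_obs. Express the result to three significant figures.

The observed yield is Y_obs = Y/(1 + k_d·θ_c) = 0.485 / (1 + 0.103 × 8.14) = 0.485 / 1.838 = 0.2638 g VSS per g bCOD removed.

Y_obs ≈ 0.264 g VSS/g bCOD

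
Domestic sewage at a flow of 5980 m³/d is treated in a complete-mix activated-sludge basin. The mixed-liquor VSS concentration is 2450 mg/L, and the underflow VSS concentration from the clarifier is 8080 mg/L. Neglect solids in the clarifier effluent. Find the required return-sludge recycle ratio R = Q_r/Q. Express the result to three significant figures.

R ≈ 0.435

R = Q_r/Q = X/(X_r − X) = 2450 / (8080 − 2450) = 0.4352.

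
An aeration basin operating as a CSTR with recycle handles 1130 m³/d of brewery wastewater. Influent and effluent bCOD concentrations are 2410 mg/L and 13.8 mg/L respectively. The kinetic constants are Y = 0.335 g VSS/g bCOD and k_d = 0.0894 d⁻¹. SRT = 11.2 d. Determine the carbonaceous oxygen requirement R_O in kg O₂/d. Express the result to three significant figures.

R_O ≈ 2060 kg O₂/d

Observed yield with endogenous decay: Y_obs = Y / (1 + k_d·θ_c) = 0.335 / (1 + 0.0894 × 11.2) = 0.335 / 2.001 = 0.1674 g VSS/g bCOD.
ΔS = 2410 − 13.8 = 2396 mg/L, so the substrate removal rate is 1130 × 2396/1000 = 2708 kg bCOD/d.
Biomass synthesised: P_X = Y_obs × 2708 = 453.3 kg VSS/d.
R_O = Q·ΔS − 1.42 P_X = 2708 − 643.6 = 2064 kg O₂/d.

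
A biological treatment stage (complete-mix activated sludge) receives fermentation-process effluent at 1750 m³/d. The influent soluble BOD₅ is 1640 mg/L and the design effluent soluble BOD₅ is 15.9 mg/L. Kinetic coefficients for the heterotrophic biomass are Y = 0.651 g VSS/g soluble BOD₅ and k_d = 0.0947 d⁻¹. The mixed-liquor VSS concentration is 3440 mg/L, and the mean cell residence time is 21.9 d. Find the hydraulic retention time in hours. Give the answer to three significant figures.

τ ≈ 52.6 h

Rearranging the biomass balance for a CMAS with decay, V = Y·Q·ΔS·θ_c / [X·(1+k_d θ_c)] = 0.651 × 1750 × (1640 − 15.9) × 21.9 / [3440 × (1 + 0.0947 × 21.9)] = 4.05×10^7 / 10574 = 3832 m³.
τ = V/Q = 3832/1750 = 2.190 d, or 52.55 h.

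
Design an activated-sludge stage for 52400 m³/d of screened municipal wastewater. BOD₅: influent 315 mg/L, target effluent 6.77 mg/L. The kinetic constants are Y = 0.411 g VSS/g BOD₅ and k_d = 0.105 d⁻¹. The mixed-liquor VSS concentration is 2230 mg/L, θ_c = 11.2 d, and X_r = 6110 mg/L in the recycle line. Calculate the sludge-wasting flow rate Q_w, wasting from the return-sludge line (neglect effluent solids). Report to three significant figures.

Q_w ≈ 499 m³/d

From the SRT design equation V = Y Q (S₀−S) θ_c / [X (1 + k_d θ_c)] = 0.411 × 52400 × (315 − 6.77) × 11.2 / [2230 × (1 + 0.105 × 11.2)] = 7.43×10^7 / 4852 = 15322 m³.
θ_c = V·X/(Q_w·X_r) when wasting from the recycle, so Q_w = V·X/(θ_c·X_r) = 15322 × 2230 / (11.2 × 6110) = 499.3 m³/d.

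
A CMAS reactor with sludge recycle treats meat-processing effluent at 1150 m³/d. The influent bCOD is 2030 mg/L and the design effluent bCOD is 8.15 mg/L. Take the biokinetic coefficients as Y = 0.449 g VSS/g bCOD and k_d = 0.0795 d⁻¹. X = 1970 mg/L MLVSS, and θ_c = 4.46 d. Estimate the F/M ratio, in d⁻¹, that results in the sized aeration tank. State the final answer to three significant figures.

F/M ≈ 0.679 d⁻¹

Rearranging the biomass balance for a CMAS with decay, V = Y·Q·ΔS·θ_c / [X·(1+k_d θ_c)] = 0.449 × 1150 × (2030 − 8.15) × 4.46 / [1970 × (1 + 0.0795 × 4.46)] = 4.66×10^6 / 2669 = 1745 m³.
F/M = Q·S₀ / (V·X) = 1150 × 2030 / (1745 × 1970) = 0.6792 g bCOD·(g VSS·d)⁻¹.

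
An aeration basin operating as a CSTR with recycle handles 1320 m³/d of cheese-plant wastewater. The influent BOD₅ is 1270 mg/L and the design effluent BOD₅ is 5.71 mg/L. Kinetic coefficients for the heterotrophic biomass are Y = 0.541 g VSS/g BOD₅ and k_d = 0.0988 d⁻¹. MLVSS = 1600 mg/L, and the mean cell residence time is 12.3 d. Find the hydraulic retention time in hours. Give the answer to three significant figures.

τ ≈ 57.0 h

From the SRT design equation V = Y Q (S₀−S) θ_c / [X (1 + k_d θ_c)] = 0.541 × 1320 × (1270 − 5.71) × 12.3 / [1600 × (1 + 0.0988 × 12.3)] = 1.11×10^7 / 3544 = 3133 m³.
HRT = V/Q = 3133 m³ / 1320 m³·d⁻¹ = 2.374 d × 24 = 56.97 h.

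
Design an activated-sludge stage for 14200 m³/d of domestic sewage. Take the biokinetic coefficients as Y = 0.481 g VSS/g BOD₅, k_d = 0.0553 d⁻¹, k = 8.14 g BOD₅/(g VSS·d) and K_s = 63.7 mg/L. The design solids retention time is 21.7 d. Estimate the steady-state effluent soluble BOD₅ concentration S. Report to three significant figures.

For a completely mixed reactor with recycle the Lawrence–McCarty relation gives S = K_s·(1 + k_d·θ_c) / [θ_c·(Y·k − k_d) − 1] = 63.7 × (1 + 0.0553 × 21.7) / [21.7 × (0.481 × 8.14 − 0.0553) − 1] = 140.1 / 82.76 = 1.693 mg/L.

S ≈ 1.69 mg/L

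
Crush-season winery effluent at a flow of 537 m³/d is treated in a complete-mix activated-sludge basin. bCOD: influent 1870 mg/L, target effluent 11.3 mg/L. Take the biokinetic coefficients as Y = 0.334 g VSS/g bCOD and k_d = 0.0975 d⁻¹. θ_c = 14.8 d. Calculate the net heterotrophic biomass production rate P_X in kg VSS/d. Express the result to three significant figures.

Observed yield with endogenous decay: Y_obs = Y / (1 + k_d·θ_c) = 0.334 / (1 + 0.0975 × 14.8) = 0.334 / 2.443 = 0.1367 g VSS/g bCOD.
Substrate removed = Q·(S₀ − S) = 537 m³/d × (1870 − 11.3) g/m³ = 9.98×10^5 g/d = 998.1 kg/d.
So the net sludge growth is P_X = 0.1367 × 998.1 = 136.5 kg VSS/d.

P_X ≈ 136 kg VSS/d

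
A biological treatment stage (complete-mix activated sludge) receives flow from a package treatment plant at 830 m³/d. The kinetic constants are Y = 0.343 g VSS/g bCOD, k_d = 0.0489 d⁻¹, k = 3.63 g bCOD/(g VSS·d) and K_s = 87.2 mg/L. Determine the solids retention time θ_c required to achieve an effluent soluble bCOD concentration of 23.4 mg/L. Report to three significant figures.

Specific growth rate at S = 23.4 mg/L: μ = YkS/(K_s+S) = 0.343·3.63·23.4/(87.2+23.4) = 0.2634 d⁻¹.
θ_c = 1/(μ − k_d) = 1/(0.2634 − 0.0489) = 1/0.2145 = 4.661 d.

θ_c ≈ 4.66 d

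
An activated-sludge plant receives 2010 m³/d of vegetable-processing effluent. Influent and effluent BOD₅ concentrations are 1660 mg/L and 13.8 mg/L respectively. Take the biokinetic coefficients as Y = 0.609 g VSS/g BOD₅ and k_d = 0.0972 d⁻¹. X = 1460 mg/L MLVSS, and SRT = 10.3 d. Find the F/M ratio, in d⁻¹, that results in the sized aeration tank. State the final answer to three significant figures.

F/M ≈ 0.322 d⁻¹

From the SRT design equation V = Y Q (S₀−S) θ_c / [X (1 + k_d θ_c)] = 0.609 × 2010 × (1660 − 13.8) × 10.3 / [1460 × (1 + 0.0972 × 10.3)] = 2.08×10^7 / 2922 = 7104 m³.
F/M = applied load / biomass = Q·S₀/(V·X) = 2010 × 1660 / (7104 × 1460) = 0.3217 d⁻¹.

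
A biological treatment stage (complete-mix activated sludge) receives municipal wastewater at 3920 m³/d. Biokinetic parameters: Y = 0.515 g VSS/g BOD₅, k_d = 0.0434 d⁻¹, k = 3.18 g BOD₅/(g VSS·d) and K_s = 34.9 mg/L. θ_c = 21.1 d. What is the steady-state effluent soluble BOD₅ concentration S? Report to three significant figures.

Effluent substrate depends only on kinetics and SRT: S = K_s(1 + k_d θ_c) / [θ_c(Yk − k_d) − 1] = 34.9 × (1 + 0.0434 × 21.1) / [21.1 × (0.515 × 3.18 − 0.0434) − 1] = 66.86 / 32.64 = 2.048 mg/L.

S ≈ 2.05 mg/L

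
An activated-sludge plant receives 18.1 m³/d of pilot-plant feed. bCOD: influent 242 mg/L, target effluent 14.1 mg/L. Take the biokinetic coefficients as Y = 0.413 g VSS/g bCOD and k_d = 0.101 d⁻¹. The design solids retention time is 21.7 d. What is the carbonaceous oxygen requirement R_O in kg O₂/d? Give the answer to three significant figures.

Correct the yield for decay: Y_obs = Y/(1 + k_d θ_c) = 0.413 / (1 + 0.101 × 21.7) = 0.413 / 3.192 = 0.1294.
Mass of bCOD removed per day: Q(S₀ − S) = 18.1 × 227.9 g/m³ = 4.125 kg/d.
P_X = Y_obs·Q·(S₀ − S) = 0.1294 × 4.125 = 0.5338 kg VSS/d.
R_O = Q·(S₀ − S) − 1.42·P_X = 4.125 − 1.42 × 0.5338 = 3.367 kg O₂/d.

R_O ≈ 3.37 kg O₂/d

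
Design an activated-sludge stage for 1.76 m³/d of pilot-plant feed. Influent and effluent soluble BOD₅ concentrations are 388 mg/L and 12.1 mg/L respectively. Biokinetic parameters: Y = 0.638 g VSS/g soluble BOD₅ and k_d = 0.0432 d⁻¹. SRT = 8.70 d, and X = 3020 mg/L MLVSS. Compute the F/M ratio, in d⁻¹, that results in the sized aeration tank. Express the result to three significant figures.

From the SRT design equation V = Y Q (S₀−S) θ_c / [X (1 + k_d θ_c)] = 0.638 × 1.76 × (388 − 12.1) × 8.70 / [3020 × (1 + 0.0432 × 8.70)] = 3.67×10^3 / 4155 = 0.8838 m³.
F/M = Q·S₀ / (V·X) = 1.76 × 388 / (0.8838 × 3020) = 0.2559 g soluble BOD₅·(g VSS·d)⁻¹.

F/M ≈ 0.256 d⁻¹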